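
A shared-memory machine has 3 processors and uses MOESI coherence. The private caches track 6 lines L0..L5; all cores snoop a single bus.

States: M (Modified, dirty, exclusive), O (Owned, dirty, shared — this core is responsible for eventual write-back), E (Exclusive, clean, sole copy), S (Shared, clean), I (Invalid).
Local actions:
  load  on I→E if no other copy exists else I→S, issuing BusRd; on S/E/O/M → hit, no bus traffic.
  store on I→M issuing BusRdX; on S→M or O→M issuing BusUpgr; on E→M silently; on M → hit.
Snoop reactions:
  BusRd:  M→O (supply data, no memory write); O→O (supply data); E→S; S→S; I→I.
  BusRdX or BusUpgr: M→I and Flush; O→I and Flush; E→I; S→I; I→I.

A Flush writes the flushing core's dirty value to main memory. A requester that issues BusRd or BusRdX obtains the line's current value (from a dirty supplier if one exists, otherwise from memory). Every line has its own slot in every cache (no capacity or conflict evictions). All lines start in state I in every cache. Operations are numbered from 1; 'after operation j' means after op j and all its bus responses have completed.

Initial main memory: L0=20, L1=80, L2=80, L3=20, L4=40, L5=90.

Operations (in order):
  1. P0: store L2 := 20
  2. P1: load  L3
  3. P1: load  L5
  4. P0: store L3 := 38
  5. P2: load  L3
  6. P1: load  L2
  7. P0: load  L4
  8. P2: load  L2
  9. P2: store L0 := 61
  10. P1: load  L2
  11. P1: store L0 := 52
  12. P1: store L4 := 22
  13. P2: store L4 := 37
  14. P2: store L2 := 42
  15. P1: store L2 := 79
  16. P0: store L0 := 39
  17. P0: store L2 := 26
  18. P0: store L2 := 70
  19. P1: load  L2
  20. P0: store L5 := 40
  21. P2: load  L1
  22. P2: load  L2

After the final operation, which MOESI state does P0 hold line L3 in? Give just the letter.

state = O

[1] P0: store L2 := 20 | P0:M(20), P1:I, P2:I | bus: BusRdX
[2] P1: load  L3 | P0:I, P1:E(20), P2:I | bus: BusRd
[3] P1: load  L5 | P0:I, P1:E(90), P2:I | bus: BusRd
[4] P0: store L3 := 38 | P0:M(38), P1:I, P2:I | bus: BusRdX
[5] P2: load  L3 | P0:O(38), P1:I, P2:S(38) | bus: BusRd
[6] P1: load  L2 | P0:O(20), P1:S(20), P2:I | bus: BusRd
[7] P0: load  L4 | P0:E(40), P1:I, P2:I | bus: BusRd
[8] P2: load  L2 | P0:O(20), P1:S(20), P2:S(20) | bus: BusRd
[9] P2: store L0 := 61 | P0:I, P1:I, P2:M(61) | bus: BusRdX
[10] P1: load  L2 | P0:O(20), P1:S(20), P2:S(20) | bus: none
[11] P1: store L0 := 52 | P0:I, P1:M(52), P2:I | bus: BusRdX,Flush
[12] P1: store L4 := 22 | P0:I, P1:M(22), P2:I | bus: BusRdX
[13] P2: store L4 := 37 | P0:I, P1:I, P2:M(37) | bus: BusRdX,Flush
[14] P2: store L2 := 42 | P0:I, P1:I, P2:M(42) | bus: BusUpgr,Flush
[15] P1: store L2 := 79 | P0:I, P1:M(79), P2:I | bus: BusRdX,Flush
[16] P0: store L0 := 39 | P0:M(39), P1:I, P2:I | bus: BusRdX,Flush
[17] P0: store L2 := 26 | P0:M(26), P1:I, P2:I | bus: BusRdX,Flush
[18] P0: store L2 := 70 | P0:M(70), P1:I, P2:I | bus: none
[19] P1: load  L2 | P0:O(70), P1:S(70), P2:I | bus: BusRd
[20] P0: store L5 := 40 | P0:M(40), P1:I, P2:I | bus: BusRdX
[21] P2: load  L1 | P0:I, P1:I, P2:E(80) | bus: BusRd
[22] P2: load  L2 | P0:O(70), P1:S(70), P2:S(70) | bus: BusRd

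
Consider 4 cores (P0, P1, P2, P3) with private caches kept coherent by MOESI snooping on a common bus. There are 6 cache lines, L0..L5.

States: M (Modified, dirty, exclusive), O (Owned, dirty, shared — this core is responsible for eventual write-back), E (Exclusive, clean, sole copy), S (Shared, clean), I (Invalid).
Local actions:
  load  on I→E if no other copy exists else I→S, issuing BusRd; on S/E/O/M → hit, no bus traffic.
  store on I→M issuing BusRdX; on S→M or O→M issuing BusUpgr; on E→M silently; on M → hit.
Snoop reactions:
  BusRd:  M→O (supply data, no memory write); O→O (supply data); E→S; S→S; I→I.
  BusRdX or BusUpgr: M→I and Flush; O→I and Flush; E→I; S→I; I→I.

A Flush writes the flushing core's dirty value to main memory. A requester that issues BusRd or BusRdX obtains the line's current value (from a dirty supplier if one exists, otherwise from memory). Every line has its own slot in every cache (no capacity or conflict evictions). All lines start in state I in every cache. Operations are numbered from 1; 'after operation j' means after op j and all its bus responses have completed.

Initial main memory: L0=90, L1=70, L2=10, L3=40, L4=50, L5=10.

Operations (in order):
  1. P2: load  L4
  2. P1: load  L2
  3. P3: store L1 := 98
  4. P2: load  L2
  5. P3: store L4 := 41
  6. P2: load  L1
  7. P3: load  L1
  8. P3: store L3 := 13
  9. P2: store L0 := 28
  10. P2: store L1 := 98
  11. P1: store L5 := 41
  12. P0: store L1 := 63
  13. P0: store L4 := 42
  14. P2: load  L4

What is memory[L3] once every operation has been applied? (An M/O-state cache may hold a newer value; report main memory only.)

[1] P2: load  L4 | P0:I, P1:I, P2:E(50), P3:I | bus: BusRd
[2] P1: load  L2 | P0:I, P1:E(10), P2:I, P3:I | bus: BusRd
[3] P3: store L1 := 98 | P0:I, P1:I, P2:I, P3:M(98) | bus: BusRdX
[4] P2: load  L2 | P0:I, P1:S(10), P2:S(10), P3:I | bus: BusRd
[5] P3: store L4 := 41 | P0:I, P1:I, P2:I, P3:M(41) | bus: BusRdX
[6] P2: load  L1 | P0:I, P1:I, P2:S(98), P3:O(98) | bus: BusRd
[7] P3: load  L1 | P0:I, P1:I, P2:S(98), P3:O(98) | bus: none
[8] P3: store L3 := 13 | P0:I, P1:I, P2:I, P3:M(13) | bus: BusRdX
[9] P2: store L0 := 28 | P0:I, P1:I, P2:M(28), P3:I | bus: BusRdX
[10] P2: store L1 := 98 | P0:I, P1:I, P2:M(98), P3:I | bus: BusUpgr,Flush
[11] P1: store L5 := 41 | P0:I, P1:M(41), P2:I, P3:I | bus: BusRdX
[12] P0: store L1 := 63 | P0:M(63), P1:I, P2:I, P3:I | bus: BusRdX,Flush
[13] P0: store L4 := 42 | P0:M(42), P1:I, P2:I, P3:I | bus: BusRdX,Flush
[14] P2: load  L4 | P0:O(42), P1:I, P2:S(42), P3:I | bus: BusRd

memory[L3] = 40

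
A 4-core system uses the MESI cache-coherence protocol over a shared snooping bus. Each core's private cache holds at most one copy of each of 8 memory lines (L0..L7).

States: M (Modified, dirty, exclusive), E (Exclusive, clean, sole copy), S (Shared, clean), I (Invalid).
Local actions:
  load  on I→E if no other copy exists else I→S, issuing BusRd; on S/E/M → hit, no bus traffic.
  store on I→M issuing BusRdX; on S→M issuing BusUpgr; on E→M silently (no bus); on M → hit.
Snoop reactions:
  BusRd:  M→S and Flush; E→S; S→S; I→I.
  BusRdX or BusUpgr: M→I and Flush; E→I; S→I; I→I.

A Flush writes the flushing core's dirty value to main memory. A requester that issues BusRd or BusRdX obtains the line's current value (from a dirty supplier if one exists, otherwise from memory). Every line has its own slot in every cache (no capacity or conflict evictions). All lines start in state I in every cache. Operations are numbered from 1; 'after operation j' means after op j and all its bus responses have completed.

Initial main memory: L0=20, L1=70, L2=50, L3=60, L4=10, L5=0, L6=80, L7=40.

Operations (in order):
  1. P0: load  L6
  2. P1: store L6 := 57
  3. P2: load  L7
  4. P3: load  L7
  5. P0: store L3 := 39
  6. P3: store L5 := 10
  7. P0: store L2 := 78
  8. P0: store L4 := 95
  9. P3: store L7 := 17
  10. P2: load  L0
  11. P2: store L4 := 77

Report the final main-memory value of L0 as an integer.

memory[L0] = 20

  op1 P0: load  L6 → E/I/I/I on L6; bus BusRd; mem=80
  op2 P1: store L6 := 57 → I/M/I/I on L6; bus BusRdX; mem=80
  op3 P2: load  L7 → I/I/E/I on L7; bus BusRd; mem=40
  op4 P3: load  L7 → I/I/S/S on L7; bus BusRd; mem=40
  op5 P0: store L3 := 39 → M/I/I/I on L3; bus BusRdX; mem=60
  op6 P3: store L5 := 10 → I/I/I/M on L5; bus BusRdX; mem=0
  op7 P0: store L2 := 78 → M/I/I/I on L2; bus BusRdX; mem=50
  op8 P0: store L4 := 95 → M/I/I/I on L4; bus BusRdX; mem=10
  op9 P3: store L7 := 17 → I/I/I/M on L7; bus BusUpgr; mem=40
  op10 P2: load  L0 → I/I/E/I on L0; bus BusRd; mem=20
  op11 P2: store L4 := 77 → I/I/M/I on L4; bus BusRdX Flush; mem=95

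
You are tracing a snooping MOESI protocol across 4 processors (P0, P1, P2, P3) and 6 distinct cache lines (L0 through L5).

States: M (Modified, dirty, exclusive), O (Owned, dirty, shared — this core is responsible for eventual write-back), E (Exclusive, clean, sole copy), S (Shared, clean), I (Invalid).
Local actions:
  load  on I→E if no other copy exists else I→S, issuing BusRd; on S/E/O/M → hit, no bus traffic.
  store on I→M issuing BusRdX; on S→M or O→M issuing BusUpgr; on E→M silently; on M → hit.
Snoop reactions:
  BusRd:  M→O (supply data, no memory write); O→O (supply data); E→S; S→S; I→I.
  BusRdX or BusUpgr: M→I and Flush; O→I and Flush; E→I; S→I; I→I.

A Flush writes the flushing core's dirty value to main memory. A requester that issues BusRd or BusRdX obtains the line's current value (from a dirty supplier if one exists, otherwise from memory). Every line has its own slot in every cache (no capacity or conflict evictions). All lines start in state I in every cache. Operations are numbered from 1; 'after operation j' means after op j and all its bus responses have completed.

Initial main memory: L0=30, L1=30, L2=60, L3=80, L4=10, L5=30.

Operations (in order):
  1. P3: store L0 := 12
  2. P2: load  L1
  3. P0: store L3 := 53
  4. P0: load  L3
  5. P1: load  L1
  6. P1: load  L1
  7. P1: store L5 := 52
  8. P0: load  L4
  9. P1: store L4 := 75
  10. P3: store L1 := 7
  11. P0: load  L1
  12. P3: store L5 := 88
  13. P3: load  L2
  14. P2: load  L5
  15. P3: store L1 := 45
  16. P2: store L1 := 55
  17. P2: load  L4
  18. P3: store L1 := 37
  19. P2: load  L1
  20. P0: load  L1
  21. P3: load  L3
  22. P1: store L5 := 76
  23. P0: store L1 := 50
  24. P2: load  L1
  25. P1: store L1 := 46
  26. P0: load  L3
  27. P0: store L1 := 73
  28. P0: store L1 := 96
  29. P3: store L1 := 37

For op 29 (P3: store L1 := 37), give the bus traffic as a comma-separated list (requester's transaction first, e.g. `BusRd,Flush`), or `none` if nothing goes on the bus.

[1] P3: store L0 := 12 | P0:I, P1:I, P2:I, P3:M(12) | bus: BusRdX
[2] P2: load  L1 | P0:I, P1:I, P2:E(30), P3:I | bus: BusRd
[3] P0: store L3 := 53 | P0:M(53), P1:I, P2:I, P3:I | bus: BusRdX
[4] P0: load  L3 | P0:M(53), P1:I, P2:I, P3:I | bus: none
[5] P1: load  L1 | P0:I, P1:S(30), P2:S(30), P3:I | bus: BusRd
[6] P1: load  L1 | P0:I, P1:S(30), P2:S(30), P3:I | bus: none
[7] P1: store L5 := 52 | P0:I, P1:M(52), P2:I, P3:I | bus: BusRdX
[8] P0: load  L4 | P0:E(10), P1:I, P2:I, P3:I | bus: BusRd
[9] P1: store L4 := 75 | P0:I, P1:M(75), P2:I, P3:I | bus: BusRdX
[10] P3: store L1 := 7 | P0:I, P1:I, P2:I, P3:M(7) | bus: BusRdX
[11] P0: load  L1 | P0:S(7), P1:I, P2:I, P3:O(7) | bus: BusRd
[12] P3: store L5 := 88 | P0:I, P1:I, P2:I, P3:M(88) | bus: BusRdX,Flush
[13] P3: load  L2 | P0:I, P1:I, P2:I, P3:E(60) | bus: BusRd
[14] P2: load  L5 | P0:I, P1:I, P2:S(88), P3:O(88) | bus: BusRd
[15] P3: store L1 := 45 | P0:I, P1:I, P2:I, P3:M(45) | bus: BusUpgr
[16] P2: store L1 := 55 | P0:I, P1:I, P2:M(55), P3:I | bus: BusRdX,Flush
[17] P2: load  L4 | P0:I, P1:O(75), P2:S(75), P3:I | bus: BusRd
[18] P3: store L1 := 37 | P0:I, P1:I, P2:I, P3:M(37) | bus: BusRdX,Flush
[19] P2: load  L1 | P0:I, P1:I, P2:S(37), P3:O(37) | bus: BusRd
[20] P0: load  L1 | P0:S(37), P1:I, P2:S(37), P3:O(37) | bus: BusRd
[21] P3: load  L3 | P0:O(53), P1:I, P2:I, P3:S(53) | bus: BusRd
[22] P1: store L5 := 76 | P0:I, P1:M(76), P2:I, P3:I | bus: BusRdX,Flush
[23] P0: store L1 := 50 | P0:M(50), P1:I, P2:I, P3:I | bus: BusUpgr,Flush
[24] P2: load  L1 | P0:O(50), P1:I, P2:S(50), P3:I | bus: BusRd
[25] P1: store L1 := 46 | P0:I, P1:M(46), P2:I, P3:I | bus: BusRdX,Flush
[26] P0: load  L3 | P0:O(53), P1:I, P2:I, P3:S(53) | bus: none
[27] P0: store L1 := 73 | P0:M(73), P1:I, P2:I, P3:I | bus: BusRdX,Flush
[28] P0: store L1 := 96 | P0:M(96), P1:I, P2:I, P3:I | bus: none
[29] P3: store L1 := 37 | P0:I, P1:I, P2:I, P3:M(37) | bus: BusRdX,Flush

bus = BusRdX,Flush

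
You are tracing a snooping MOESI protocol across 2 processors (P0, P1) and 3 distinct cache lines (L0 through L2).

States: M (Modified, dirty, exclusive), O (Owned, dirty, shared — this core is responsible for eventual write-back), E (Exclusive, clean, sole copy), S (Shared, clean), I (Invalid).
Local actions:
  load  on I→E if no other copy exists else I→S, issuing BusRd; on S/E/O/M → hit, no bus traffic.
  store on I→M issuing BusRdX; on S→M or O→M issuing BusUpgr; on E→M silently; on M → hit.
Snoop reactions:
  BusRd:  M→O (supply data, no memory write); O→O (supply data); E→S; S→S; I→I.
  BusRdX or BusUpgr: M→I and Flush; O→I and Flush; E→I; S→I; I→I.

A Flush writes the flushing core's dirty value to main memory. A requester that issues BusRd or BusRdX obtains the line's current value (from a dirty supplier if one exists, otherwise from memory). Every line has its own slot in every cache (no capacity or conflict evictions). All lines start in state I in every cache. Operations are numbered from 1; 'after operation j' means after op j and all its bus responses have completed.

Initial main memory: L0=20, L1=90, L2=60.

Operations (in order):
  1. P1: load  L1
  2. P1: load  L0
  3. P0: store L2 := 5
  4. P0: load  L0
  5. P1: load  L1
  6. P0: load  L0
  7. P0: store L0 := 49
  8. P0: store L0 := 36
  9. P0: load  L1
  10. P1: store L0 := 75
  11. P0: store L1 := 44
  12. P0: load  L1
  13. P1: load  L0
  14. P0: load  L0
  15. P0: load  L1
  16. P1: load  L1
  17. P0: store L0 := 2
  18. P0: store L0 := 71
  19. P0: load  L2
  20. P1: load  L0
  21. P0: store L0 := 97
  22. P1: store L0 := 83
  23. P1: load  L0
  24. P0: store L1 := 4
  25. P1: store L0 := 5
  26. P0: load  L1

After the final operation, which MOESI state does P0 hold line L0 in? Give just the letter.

  op1 P1: load  L1 → I/E on L1; bus BusRd; mem=90
  op2 P1: load  L0 → I/E on L0; bus BusRd; mem=20
  op3 P0: store L2 := 5 → M/I on L2; bus BusRdX; mem=60
  op4 P0: load  L0 → S/S on L0; bus BusRd; mem=20
  op5 P1: load  L1 → I/E on L1; bus (none); mem=90
  op6 P0: load  L0 → S/S on L0; bus (none); mem=20
  op7 P0: store L0 := 49 → M/I on L0; bus BusUpgr; mem=20
  op8 P0: store L0 := 36 → M/I on L0; bus (none); mem=20
  op9 P0: load  L1 → S/S on L1; bus BusRd; mem=90
  op10 P1: store L0 := 75 → I/M on L0; bus BusRdX Flush; mem=36
  op11 P0: store L1 := 44 → M/I on L1; bus BusUpgr; mem=90
  op12 P0: load  L1 → M/I on L1; bus (none); mem=90
  op13 P1: load  L0 → I/M on L0; bus (none); mem=36
  op14 P0: load  L0 → S/O on L0; bus BusRd; mem=36
  op15 P0: load  L1 → M/I on L1; bus (none); mem=90
  op16 P1: load  L1 → O/S on L1; bus BusRd; mem=90
  op17 P0: store L0 := 2 → M/I on L0; bus BusUpgr Flush; mem=75
  op18 P0: store L0 := 71 → M/I on L0; bus (none); mem=75
  op19 P0: load  L2 → M/I on L2; bus (none); mem=60
  op20 P1: load  L0 → O/S on L0; bus BusRd; mem=75
  op21 P0: store L0 := 97 → M/I on L0; bus BusUpgr; mem=75
  op22 P1: store L0 := 83 → I/M on L0; bus BusRdX Flush; mem=97
  op23 P1: load  L0 → I/M on L0; bus (none); mem=97
  op24 P0: store L1 := 4 → M/I on L1; bus BusUpgr; mem=90
  op25 P1: store L0 := 5 → I/M on L0; bus (none); mem=97
  op26 P0: load  L1 → M/I on L1; bus (none); mem=90

state = I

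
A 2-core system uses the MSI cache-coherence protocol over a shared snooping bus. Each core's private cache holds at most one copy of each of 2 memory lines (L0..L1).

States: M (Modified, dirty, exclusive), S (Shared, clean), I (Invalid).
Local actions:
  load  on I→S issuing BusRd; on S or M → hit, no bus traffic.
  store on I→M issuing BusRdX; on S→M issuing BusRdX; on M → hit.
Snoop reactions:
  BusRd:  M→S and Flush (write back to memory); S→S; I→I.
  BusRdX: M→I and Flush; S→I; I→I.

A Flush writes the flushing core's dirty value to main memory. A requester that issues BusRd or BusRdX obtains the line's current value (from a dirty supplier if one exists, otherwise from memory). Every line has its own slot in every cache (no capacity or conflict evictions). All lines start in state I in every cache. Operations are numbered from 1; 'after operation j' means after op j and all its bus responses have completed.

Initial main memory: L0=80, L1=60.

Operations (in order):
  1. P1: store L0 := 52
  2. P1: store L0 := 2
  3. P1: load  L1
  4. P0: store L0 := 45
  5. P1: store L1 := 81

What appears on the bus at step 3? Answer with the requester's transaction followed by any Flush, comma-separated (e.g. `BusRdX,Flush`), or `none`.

bus = BusRd

  op1 P1: store L0 := 52 → I/M on L0; bus BusRdX; mem=80
  op2 P1: store L0 := 2 → I/M on L0; bus (none); mem=80
  op3 P1: load  L1 → I/S on L1; bus BusRd; mem=60
  op4 P0: store L0 := 45 → M/I on L0; bus BusRdX Flush; mem=2
  op5 P1: store L1 := 81 → I/M on L1; bus BusRdX; mem=60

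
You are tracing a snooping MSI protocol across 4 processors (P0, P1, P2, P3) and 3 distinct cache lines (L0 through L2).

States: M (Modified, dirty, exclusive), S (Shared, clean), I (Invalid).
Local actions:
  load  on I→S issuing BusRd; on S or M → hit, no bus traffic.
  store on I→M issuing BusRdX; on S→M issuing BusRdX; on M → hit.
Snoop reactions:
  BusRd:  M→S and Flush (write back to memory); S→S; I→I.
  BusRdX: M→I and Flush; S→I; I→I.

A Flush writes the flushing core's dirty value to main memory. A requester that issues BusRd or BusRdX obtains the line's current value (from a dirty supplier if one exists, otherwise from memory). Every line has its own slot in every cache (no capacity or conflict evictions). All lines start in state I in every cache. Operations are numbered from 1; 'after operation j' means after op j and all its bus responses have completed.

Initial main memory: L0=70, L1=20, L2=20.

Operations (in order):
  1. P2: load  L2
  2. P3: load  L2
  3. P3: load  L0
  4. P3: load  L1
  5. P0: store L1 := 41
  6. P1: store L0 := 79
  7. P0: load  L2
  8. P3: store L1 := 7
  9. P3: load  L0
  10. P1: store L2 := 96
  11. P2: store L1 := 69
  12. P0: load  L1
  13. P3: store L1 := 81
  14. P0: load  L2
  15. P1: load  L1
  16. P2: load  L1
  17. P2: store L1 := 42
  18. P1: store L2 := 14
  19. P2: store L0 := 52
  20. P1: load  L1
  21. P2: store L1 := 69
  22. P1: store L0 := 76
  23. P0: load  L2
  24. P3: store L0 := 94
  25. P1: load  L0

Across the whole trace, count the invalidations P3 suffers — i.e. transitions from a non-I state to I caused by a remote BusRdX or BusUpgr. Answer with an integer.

1. P2: load  L2  bus=[BusRd]  L2: P0=I P1=I P2=S P3=I  mem[L2]=20
2. P3: load  L2  bus=[BusRd]  L2: P0=I P1=I P2=S P3=S  mem[L2]=20
3. P3: load  L0  bus=[BusRd]  L0: P0=I P1=I P2=I P3=S  mem[L0]=70
4. P3: load  L1  bus=[BusRd]  L1: P0=I P1=I P2=I P3=S  mem[L1]=20
5. P0: store L1 := 41  bus=[BusRdX]  L1: P0=M P1=I P2=I P3=I  mem[L1]=20
6. P1: store L0 := 79  bus=[BusRdX]  L0: P0=I P1=M P2=I P3=I  mem[L0]=70
7. P0: load  L2  bus=[BusRd]  L2: P0=S P1=I P2=S P3=S  mem[L2]=20
8. P3: store L1 := 7  bus=[BusRdX,Flush]  L1: P0=I P1=I P2=I P3=M  mem[L1]=41
9. P3: load  L0  bus=[BusRd,Flush]  L0: P0=I P1=S P2=I P3=S  mem[L0]=79
10. P1: store L2 := 96  bus=[BusRdX]  L2: P0=I P1=M P2=I P3=I  mem[L2]=20
11. P2: store L1 := 69  bus=[BusRdX,Flush]  L1: P0=I P1=I P2=M P3=I  mem[L1]=7
12. P0: load  L1  bus=[BusRd,Flush]  L1: P0=S P1=I P2=S P3=I  mem[L1]=69
13. P3: store L1 := 81  bus=[BusRdX]  L1: P0=I P1=I P2=I P3=M  mem[L1]=69
14. P0: load  L2  bus=[BusRd,Flush]  L2: P0=S P1=S P2=I P3=I  mem[L2]=96
15. P1: load  L1  bus=[BusRd,Flush]  L1: P0=I P1=S P2=I P3=S  mem[L1]=81
16. P2: load  L1  bus=[BusRd]  L1: P0=I P1=S P2=S P3=S  mem[L1]=81
17. P2: store L1 := 42  bus=[BusRdX]  L1: P0=I P1=I P2=M P3=I  mem[L1]=81
18. P1: store L2 := 14  bus=[BusRdX]  L2: P0=I P1=M P2=I P3=I  mem[L2]=96
19. P2: store L0 := 52  bus=[BusRdX]  L0: P0=I P1=I P2=M P3=I  mem[L0]=79
20. P1: load  L1  bus=[BusRd,Flush]  L1: P0=I P1=S P2=S P3=I  mem[L1]=42
21. P2: store L1 := 69  bus=[BusRdX]  L1: P0=I P1=I P2=M P3=I  mem[L1]=42
22. P1: store L0 := 76  bus=[BusRdX,Flush]  L0: P0=I P1=M P2=I P3=I  mem[L0]=52
23. P0: load  L2  bus=[BusRd,Flush]  L2: P0=S P1=S P2=I P3=I  mem[L2]=14
24. P3: store L0 := 94  bus=[BusRdX,Flush]  L0: P0=I P1=I P2=I P3=M  mem[L0]=76
25. P1: load  L0  bus=[BusRd,Flush]  L0: P0=I P1=S P2=I P3=S  mem[L0]=94

invalidations = 6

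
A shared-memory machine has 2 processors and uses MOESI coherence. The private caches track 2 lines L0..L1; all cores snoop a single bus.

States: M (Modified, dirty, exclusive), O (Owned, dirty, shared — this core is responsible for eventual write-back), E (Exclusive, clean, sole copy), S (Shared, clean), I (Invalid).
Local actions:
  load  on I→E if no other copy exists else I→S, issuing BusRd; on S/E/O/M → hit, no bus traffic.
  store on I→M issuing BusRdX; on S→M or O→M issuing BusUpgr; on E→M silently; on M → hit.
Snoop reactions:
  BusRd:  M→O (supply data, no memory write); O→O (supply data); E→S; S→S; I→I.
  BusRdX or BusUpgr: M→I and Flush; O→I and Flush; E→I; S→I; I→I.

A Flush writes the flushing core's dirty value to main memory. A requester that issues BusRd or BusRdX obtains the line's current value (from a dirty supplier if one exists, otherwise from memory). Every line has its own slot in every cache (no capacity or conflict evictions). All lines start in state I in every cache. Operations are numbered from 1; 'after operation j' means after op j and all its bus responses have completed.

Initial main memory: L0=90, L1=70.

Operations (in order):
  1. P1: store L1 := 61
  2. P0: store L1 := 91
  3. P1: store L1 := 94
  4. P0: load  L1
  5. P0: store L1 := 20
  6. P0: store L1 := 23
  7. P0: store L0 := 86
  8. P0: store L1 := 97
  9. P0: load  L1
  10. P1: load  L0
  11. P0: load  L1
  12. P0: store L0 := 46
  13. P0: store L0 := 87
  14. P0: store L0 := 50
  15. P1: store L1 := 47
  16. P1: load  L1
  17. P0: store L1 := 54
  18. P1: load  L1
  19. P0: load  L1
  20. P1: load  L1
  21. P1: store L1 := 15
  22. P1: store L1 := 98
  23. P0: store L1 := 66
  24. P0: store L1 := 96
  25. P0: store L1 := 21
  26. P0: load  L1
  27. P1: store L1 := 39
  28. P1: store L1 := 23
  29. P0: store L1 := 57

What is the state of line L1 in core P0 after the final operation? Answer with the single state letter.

  op1 P1: store L1 := 61 → I/M on L1; bus BusRdX; mem=70
  op2 P0: store L1 := 91 → M/I on L1; bus BusRdX Flush; mem=61
  op3 P1: store L1 := 94 → I/M on L1; bus BusRdX Flush; mem=91
  op4 P0: load  L1 → S/O on L1; bus BusRd; mem=91
  op5 P0: store L1 := 20 → M/I on L1; bus BusUpgr Flush; mem=94
  op6 P0: store L1 := 23 → M/I on L1; bus (none); mem=94
  op7 P0: store L0 := 86 → M/I on L0; bus BusRdX; mem=90
  op8 P0: store L1 := 97 → M/I on L1; bus (none); mem=94
  op9 P0: load  L1 → M/I on L1; bus (none); mem=94
  op10 P1: load  L0 → O/S on L0; bus BusRd; mem=90
  op11 P0: load  L1 → M/I on L1; bus (none); mem=94
  op12 P0: store L0 := 46 → M/I on L0; bus BusUpgr; mem=90
  op13 P0: store L0 := 87 → M/I on L0; bus (none); mem=90
  op14 P0: store L0 := 50 → M/I on L0; bus (none); mem=90
  op15 P1: store L1 := 47 → I/M on L1; bus BusRdX Flush; mem=97
  op16 P1: load  L1 → I/M on L1; bus (none); mem=97
  op17 P0: store L1 := 54 → M/I on L1; bus BusRdX Flush; mem=47
  op18 P1: load  L1 → O/S on L1; bus BusRd; mem=47
  op19 P0: load  L1 → O/S on L1; bus (none); mem=47
  op20 P1: load  L1 → O/S on L1; bus (none); mem=47
  op21 P1: store L1 := 15 → I/M on L1; bus BusUpgr Flush; mem=54
  op22 P1: store L1 := 98 → I/M on L1; bus (none); mem=54
  op23 P0: store L1 := 66 → M/I on L1; bus BusRdX Flush; mem=98
  op24 P0: store L1 := 96 → M/I on L1; bus (none); mem=98
  op25 P0: store L1 := 21 → M/I on L1; bus (none); mem=98
  op26 P0: load  L1 → M/I on L1; bus (none); mem=98
  op27 P1: store L1 := 39 → I/M on L1; bus BusRdX Flush; mem=21
  op28 P1: store L1 := 23 → I/M on L1; bus (none); mem=21
  op29 P0: store L1 := 57 → M/I on L1; bus BusRdX Flush; mem=23

state = M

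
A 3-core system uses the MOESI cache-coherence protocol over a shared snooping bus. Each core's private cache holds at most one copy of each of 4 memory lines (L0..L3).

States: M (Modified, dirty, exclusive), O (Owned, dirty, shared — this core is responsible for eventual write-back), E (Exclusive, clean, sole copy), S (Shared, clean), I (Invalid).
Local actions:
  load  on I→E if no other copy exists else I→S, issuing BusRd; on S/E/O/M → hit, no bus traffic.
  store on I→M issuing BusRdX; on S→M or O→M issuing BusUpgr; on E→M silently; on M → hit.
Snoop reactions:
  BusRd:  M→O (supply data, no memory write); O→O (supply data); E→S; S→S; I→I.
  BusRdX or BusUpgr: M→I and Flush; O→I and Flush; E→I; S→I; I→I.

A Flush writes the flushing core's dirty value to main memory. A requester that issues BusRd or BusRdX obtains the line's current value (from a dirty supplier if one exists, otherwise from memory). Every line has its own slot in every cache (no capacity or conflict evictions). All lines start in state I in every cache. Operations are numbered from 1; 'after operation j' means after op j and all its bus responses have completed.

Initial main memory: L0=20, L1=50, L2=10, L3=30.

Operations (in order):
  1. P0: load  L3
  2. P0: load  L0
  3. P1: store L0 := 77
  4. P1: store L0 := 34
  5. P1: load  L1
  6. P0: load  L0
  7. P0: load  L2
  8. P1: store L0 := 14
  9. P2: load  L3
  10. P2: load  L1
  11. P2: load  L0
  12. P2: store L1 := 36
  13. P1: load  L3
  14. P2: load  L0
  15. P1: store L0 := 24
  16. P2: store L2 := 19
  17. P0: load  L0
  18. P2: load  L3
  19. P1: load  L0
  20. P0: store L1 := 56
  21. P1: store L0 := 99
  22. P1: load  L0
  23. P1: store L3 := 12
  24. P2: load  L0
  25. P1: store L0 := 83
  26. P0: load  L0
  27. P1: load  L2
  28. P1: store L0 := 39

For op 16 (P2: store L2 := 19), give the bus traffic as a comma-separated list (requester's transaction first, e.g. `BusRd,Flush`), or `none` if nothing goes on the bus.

bus = BusRdX

  op1 P0: load  L3 → E/I/I on L3; bus BusRd; mem=30
  op2 P0: load  L0 → E/I/I on L0; bus BusRd; mem=20
  op3 P1: store L0 := 77 → I/M/I on L0; bus BusRdX; mem=20
  op4 P1: store L0 := 34 → I/M/I on L0; bus (none); mem=20
  op5 P1: load  L1 → I/E/I on L1; bus BusRd; mem=50
  op6 P0: load  L0 → S/O/I on L0; bus BusRd; mem=20
  op7 P0: load  L2 → E/I/I on L2; bus BusRd; mem=10
  op8 P1: store L0 := 14 → I/M/I on L0; bus BusUpgr; mem=20
  op9 P2: load  L3 → S/I/S on L3; bus BusRd; mem=30
  op10 P2: load  L1 → I/S/S on L1; bus BusRd; mem=50
  op11 P2: load  L0 → I/O/S on L0; bus BusRd; mem=20
  op12 P2: store L1 := 36 → I/I/M on L1; bus BusUpgr; mem=50
  op13 P1: load  L3 → S/S/S on L3; bus BusRd; mem=30
  op14 P2: load  L0 → I/O/S on L0; bus (none); mem=20
  op15 P1: store L0 := 24 → I/M/I on L0; bus BusUpgr; mem=20
  op16 P2: store L2 := 19 → I/I/M on L2; bus BusRdX; mem=10
  op17 P0: load  L0 → S/O/I on L0; bus BusRd; mem=20
  op18 P2: load  L3 → S/S/S on L3; bus (none); mem=30
  op19 P1: load  L0 → S/O/I on L0; bus (none); mem=20
  op20 P0: store L1 := 56 → M/I/I on L1; bus BusRdX Flush; mem=36
  op21 P1: store L0 := 99 → I/M/I on L0; bus BusUpgr; mem=20
  op22 P1: load  L0 → I/M/I on L0; bus (none); mem=20
  op23 P1: store L3 := 12 → I/M/I on L3; bus BusUpgr; mem=30
  op24 P2: load  L0 → I/O/S on L0; bus BusRd; mem=20
  op25 P1: store L0 := 83 → I/M/I on L0; bus BusUpgr; mem=20
  op26 P0: load  L0 → S/O/I on L0; bus BusRd; mem=20
  op27 P1: load  L2 → I/S/O on L2; bus BusRd; mem=10
  op28 P1: store L0 := 39 → I/M/I on L0; bus BusUpgr; mem=20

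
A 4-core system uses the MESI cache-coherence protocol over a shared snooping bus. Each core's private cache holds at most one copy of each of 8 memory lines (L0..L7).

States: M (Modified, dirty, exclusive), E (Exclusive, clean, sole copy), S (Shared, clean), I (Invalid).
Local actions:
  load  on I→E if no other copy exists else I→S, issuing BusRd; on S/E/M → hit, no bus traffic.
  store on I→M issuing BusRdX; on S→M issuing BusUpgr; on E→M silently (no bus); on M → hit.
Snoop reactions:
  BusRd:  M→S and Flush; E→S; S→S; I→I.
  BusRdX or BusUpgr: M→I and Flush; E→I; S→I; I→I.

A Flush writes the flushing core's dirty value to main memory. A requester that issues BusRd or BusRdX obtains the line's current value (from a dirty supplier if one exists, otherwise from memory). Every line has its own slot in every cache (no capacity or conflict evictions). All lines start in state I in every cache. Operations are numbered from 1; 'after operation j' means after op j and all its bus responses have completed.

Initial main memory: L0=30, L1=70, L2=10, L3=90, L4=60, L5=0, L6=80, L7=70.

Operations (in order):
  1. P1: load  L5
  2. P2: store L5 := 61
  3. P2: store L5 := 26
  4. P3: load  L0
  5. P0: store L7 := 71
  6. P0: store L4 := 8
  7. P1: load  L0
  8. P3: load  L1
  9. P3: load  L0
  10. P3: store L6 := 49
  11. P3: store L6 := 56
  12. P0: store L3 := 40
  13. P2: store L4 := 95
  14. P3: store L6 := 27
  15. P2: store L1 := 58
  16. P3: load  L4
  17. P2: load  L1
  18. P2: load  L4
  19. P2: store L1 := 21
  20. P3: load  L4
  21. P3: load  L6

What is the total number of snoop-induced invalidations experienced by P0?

1. P1: load  L5  bus=[BusRd]  L5: P0=I P1=E P2=I P3=I  mem[L5]=0
2. P2: store L5 := 61  bus=[BusRdX]  L5: P0=I P1=I P2=M P3=I  mem[L5]=0
3. P2: store L5 := 26  bus=[-]  L5: P0=I P1=I P2=M P3=I  mem[L5]=0
4. P3: load  L0  bus=[BusRd]  L0: P0=I P1=I P2=I P3=E  mem[L0]=30
5. P0: store L7 := 71  bus=[BusRdX]  L7: P0=M P1=I P2=I P3=I  mem[L7]=70
6. P0: store L4 := 8  bus=[BusRdX]  L4: P0=M P1=I P2=I P3=I  mem[L4]=60
7. P1: load  L0  bus=[BusRd]  L0: P0=I P1=S P2=I P3=S  mem[L0]=30
8. P3: load  L1  bus=[BusRd]  L1: P0=I P1=I P2=I P3=E  mem[L1]=70
9. P3: load  L0  bus=[-]  L0: P0=I P1=S P2=I P3=S  mem[L0]=30
10. P3: store L6 := 49  bus=[BusRdX]  L6: P0=I P1=I P2=I P3=M  mem[L6]=80
11. P3: store L6 := 56  bus=[-]  L6: P0=I P1=I P2=I P3=M  mem[L6]=80
12. P0: store L3 := 40  bus=[BusRdX]  L3: P0=M P1=I P2=I P3=I  mem[L3]=90
13. P2: store L4 := 95  bus=[BusRdX,Flush]  L4: P0=I P1=I P2=M P3=I  mem[L4]=8
14. P3: store L6 := 27  bus=[-]  L6: P0=I P1=I P2=I P3=M  mem[L6]=80
15. P2: store L1 := 58  bus=[BusRdX]  L1: P0=I P1=I P2=M P3=I  mem[L1]=70
16. P3: load  L4  bus=[BusRd,Flush]  L4: P0=I P1=I P2=S P3=S  mem[L4]=95
17. P2: load  L1  bus=[-]  L1: P0=I P1=I P2=M P3=I  mem[L1]=70
18. P2: load  L4  bus=[-]  L4: P0=I P1=I P2=S P3=S  mem[L4]=95
19. P2: store L1 := 21  bus=[-]  L1: P0=I P1=I P2=M P3=I  mem[L1]=70
20. P3: load  L4  bus=[-]  L4: P0=I P1=I P2=S P3=S  mem[L4]=95
21. P3: load  L6  bus=[-]  L6: P0=I P1=I P2=I P3=M  mem[L6]=80

invalidations = 1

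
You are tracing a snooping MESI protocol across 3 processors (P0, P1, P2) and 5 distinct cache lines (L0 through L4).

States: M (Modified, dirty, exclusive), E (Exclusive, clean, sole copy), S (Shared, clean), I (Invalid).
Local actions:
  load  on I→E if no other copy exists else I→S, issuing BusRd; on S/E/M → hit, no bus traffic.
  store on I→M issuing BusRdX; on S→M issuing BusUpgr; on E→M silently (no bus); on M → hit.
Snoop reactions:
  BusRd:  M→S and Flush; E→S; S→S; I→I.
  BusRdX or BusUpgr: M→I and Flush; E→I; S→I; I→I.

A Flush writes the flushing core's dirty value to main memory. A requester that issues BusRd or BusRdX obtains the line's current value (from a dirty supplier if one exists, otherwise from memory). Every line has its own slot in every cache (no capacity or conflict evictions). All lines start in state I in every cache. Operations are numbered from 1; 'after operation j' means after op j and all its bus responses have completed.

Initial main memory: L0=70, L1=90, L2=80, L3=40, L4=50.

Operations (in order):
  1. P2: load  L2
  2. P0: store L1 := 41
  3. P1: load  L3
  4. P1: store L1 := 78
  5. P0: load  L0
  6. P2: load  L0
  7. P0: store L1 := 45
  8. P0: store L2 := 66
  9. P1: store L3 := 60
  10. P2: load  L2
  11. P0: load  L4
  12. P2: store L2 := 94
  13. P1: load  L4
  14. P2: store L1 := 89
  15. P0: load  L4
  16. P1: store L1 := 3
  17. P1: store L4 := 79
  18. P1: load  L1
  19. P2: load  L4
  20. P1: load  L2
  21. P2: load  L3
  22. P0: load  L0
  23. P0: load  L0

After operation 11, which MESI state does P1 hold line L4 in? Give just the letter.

state = I

  op1 P2: load  L2 → I/I/E on L2; bus BusRd; mem=80
  op2 P0: store L1 := 41 → M/I/I on L1; bus BusRdX; mem=90
  op3 P1: load  L3 → I/E/I on L3; bus BusRd; mem=40
  op4 P1: store L1 := 78 → I/M/I on L1; bus BusRdX Flush; mem=41
  op5 P0: load  L0 → E/I/I on L0; bus BusRd; mem=70
  op6 P2: load  L0 → S/I/S on L0; bus BusRd; mem=70
  op7 P0: store L1 := 45 → M/I/I on L1; bus BusRdX Flush; mem=78
  op8 P0: store L2 := 66 → M/I/I on L2; bus BusRdX; mem=80
  op9 P1: store L3 := 60 → I/M/I on L3; bus (none); mem=40
  op10 P2: load  L2 → S/I/S on L2; bus BusRd Flush; mem=66
  op11 P0: load  L4 → E/I/I on L4; bus BusRd; mem=50
  op12 P2: store L2 := 94 → I/I/M on L2; bus BusUpgr; mem=66
  op13 P1: load  L4 → S/S/I on L4; bus BusRd; mem=50
  op14 P2: store L1 := 89 → I/I/M on L1; bus BusRdX Flush; mem=45
  op15 P0: load  L4 → S/S/I on L4; bus (none); mem=50
  op16 P1: store L1 := 3 → I/M/I on L1; bus BusRdX Flush; mem=89
  op17 P1: store L4 := 79 → I/M/I on L4; bus BusUpgr; mem=50
  op18 P1: load  L1 → I/M/I on L1; bus (none); mem=89
  op19 P2: load  L4 → I/S/S on L4; bus BusRd Flush; mem=79
  op20 P1: load  L2 → I/S/S on L2; bus BusRd Flush; mem=94
  op21 P2: load  L3 → I/S/S on L3; bus BusRd Flush; mem=60
  op22 P0: load  L0 → S/I/S on L0; bus (none); mem=70
  op23 P0: load  L0 → S/I/S on L0; bus (none); mem=70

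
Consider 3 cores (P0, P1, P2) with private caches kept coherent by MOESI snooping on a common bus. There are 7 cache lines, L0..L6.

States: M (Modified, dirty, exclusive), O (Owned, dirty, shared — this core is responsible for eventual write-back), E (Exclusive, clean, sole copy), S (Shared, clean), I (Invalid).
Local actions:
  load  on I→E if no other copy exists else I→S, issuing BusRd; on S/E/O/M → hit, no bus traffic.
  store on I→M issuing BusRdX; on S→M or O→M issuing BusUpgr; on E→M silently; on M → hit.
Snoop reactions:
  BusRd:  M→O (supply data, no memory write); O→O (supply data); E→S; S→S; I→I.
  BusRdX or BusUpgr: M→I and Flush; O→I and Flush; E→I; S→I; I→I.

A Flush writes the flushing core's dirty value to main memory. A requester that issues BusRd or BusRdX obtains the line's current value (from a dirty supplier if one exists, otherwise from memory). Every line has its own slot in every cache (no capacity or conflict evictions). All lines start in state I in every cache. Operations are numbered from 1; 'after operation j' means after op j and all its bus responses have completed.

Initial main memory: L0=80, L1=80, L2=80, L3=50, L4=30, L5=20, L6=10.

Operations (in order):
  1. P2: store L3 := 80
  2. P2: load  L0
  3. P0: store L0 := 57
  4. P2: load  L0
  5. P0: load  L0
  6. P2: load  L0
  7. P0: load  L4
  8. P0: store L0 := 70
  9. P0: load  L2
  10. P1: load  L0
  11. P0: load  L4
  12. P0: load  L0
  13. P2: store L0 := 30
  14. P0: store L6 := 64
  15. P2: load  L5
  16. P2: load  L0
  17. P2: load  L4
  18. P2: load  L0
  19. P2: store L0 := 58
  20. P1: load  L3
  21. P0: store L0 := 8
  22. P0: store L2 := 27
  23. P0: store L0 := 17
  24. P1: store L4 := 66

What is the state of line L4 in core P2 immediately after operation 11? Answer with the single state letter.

  op1 P2: store L3 := 80 → I/I/M on L3; bus BusRdX; mem=50
  op2 P2: load  L0 → I/I/E on L0; bus BusRd; mem=80
  op3 P0: store L0 := 57 → M/I/I on L0; bus BusRdX; mem=80
  op4 P2: load  L0 → O/I/S on L0; bus BusRd; mem=80
  op5 P0: load  L0 → O/I/S on L0; bus (none); mem=80
  op6 P2: load  L0 → O/I/S on L0; bus (none); mem=80
  op7 P0: load  L4 → E/I/I on L4; bus BusRd; mem=30
  op8 P0: store L0 := 70 → M/I/I on L0; bus BusUpgr; mem=80
  op9 P0: load  L2 → E/I/I on L2; bus BusRd; mem=80
  op10 P1: load  L0 → O/S/I on L0; bus BusRd; mem=80
  op11 P0: load  L4 → E/I/I on L4; bus (none); mem=30
  op12 P0: load  L0 → O/S/I on L0; bus (none); mem=80
  op13 P2: store L0 := 30 → I/I/M on L0; bus BusRdX Flush; mem=70
  op14 P0: store L6 := 64 → M/I/I on L6; bus BusRdX; mem=10
  op15 P2: load  L5 → I/I/E on L5; bus BusRd; mem=20
  op16 P2: load  L0 → I/I/M on L0; bus (none); mem=70
  op17 P2: load  L4 → S/I/S on L4; bus BusRd; mem=30
  op18 P2: load  L0 → I/I/M on L0; bus (none); mem=70
  op19 P2: store L0 := 58 → I/I/M on L0; bus (none); mem=70
  op20 P1: load  L3 → I/S/O on L3; bus BusRd; mem=50
  op21 P0: store L0 := 8 → M/I/I on L0; bus BusRdX Flush; mem=58
  op22 P0: store L2 := 27 → M/I/I on L2; bus (none); mem=80
  op23 P0: store L0 := 17 → M/I/I on L0; bus (none); mem=58
  op24 P1: store L4 := 66 → I/M/I on L4; bus BusRdX; mem=30

state = I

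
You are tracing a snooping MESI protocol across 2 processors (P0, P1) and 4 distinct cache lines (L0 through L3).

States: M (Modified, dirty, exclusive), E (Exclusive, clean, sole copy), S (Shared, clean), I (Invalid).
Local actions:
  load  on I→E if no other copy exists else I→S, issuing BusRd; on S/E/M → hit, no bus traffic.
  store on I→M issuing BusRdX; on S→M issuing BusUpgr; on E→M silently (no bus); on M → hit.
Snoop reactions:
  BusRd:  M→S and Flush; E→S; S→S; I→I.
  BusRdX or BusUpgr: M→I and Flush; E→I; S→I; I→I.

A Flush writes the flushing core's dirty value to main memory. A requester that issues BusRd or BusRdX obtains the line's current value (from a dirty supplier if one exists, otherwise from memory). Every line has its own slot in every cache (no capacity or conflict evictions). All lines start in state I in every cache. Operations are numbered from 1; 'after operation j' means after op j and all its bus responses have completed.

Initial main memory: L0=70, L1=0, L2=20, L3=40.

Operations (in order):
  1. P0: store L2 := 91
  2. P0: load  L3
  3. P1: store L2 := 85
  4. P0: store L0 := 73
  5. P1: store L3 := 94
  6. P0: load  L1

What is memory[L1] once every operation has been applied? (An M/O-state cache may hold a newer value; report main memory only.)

  op1 P0: store L2 := 91 → M/I on L2; bus BusRdX; mem=20
  op2 P0: load  L3 → E/I on L3; bus BusRd; mem=40
  op3 P1: store L2 := 85 → I/M on L2; bus BusRdX Flush; mem=91
  op4 P0: store L0 := 73 → M/I on L0; bus BusRdX; mem=70
  op5 P1: store L3 := 94 → I/M on L3; bus BusRdX; mem=40
  op6 P0: load  L1 → E/I on L1; bus BusRd; mem=0

memory[L1] = 0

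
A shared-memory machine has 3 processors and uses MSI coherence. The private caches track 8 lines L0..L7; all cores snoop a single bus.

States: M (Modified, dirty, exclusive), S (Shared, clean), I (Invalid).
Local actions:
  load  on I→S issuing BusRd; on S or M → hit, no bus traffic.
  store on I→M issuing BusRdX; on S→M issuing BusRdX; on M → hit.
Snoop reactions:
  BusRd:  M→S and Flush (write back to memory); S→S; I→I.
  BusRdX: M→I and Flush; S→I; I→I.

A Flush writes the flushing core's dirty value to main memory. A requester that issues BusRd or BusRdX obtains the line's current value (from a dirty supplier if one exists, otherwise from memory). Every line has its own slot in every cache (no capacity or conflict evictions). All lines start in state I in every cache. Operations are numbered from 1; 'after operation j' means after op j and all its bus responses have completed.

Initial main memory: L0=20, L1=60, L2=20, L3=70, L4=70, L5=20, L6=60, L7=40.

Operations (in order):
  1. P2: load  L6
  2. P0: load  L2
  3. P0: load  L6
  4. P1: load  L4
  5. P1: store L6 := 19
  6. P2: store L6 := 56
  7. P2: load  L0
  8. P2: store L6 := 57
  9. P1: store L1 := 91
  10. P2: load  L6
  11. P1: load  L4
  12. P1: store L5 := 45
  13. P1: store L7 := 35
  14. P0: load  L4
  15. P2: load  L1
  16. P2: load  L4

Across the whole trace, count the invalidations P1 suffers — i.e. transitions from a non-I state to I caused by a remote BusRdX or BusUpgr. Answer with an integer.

1. P2: load  L6  bus=[BusRd]  L6: P0=I P1=I P2=S  mem[L6]=60
2. P0: load  L2  bus=[BusRd]  L2: P0=S P1=I P2=I  mem[L2]=20
3. P0: load  L6  bus=[BusRd]  L6: P0=S P1=I P2=S  mem[L6]=60
4. P1: load  L4  bus=[BusRd]  L4: P0=I P1=S P2=I  mem[L4]=70
5. P1: store L6 := 19  bus=[BusRdX]  L6: P0=I P1=M P2=I  mem[L6]=60
6. P2: store L6 := 56  bus=[BusRdX,Flush]  L6: P0=I P1=I P2=M  mem[L6]=19
7. P2: load  L0  bus=[BusRd]  L0: P0=I P1=I P2=S  mem[L0]=20
8. P2: store L6 := 57  bus=[-]  L6: P0=I P1=I P2=M  mem[L6]=19
9. P1: store L1 := 91  bus=[BusRdX]  L1: P0=I P1=M P2=I  mem[L1]=60
10. P2: load  L6  bus=[-]  L6: P0=I P1=I P2=M  mem[L6]=19
11. P1: load  L4  bus=[-]  L4: P0=I P1=S P2=I  mem[L4]=70
12. P1: store L5 := 45  bus=[BusRdX]  L5: P0=I P1=M P2=I  mem[L5]=20
13. P1: store L7 := 35  bus=[BusRdX]  L7: P0=I P1=M P2=I  mem[L7]=40
14. P0: load  L4  bus=[BusRd]  L4: P0=S P1=S P2=I  mem[L4]=70
15. P2: load  L1  bus=[BusRd,Flush]  L1: P0=I P1=S P2=S  mem[L1]=91
16. P2: load  L4  bus=[BusRd]  L4: P0=S P1=S P2=S  mem[L4]=70

invalidations = 1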